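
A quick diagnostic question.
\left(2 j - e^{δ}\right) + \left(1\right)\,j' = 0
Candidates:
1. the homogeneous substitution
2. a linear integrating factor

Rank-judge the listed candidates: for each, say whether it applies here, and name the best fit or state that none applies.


Diagnosis: a linear integrating factor — j appears only to the first power with coefficient 2 — the classic integrating-factor setup.
- the homogeneous substitution: the slope is not a function of the ratio of the variables alone.
- a linear integrating factor: a fit — the right tool for this form.


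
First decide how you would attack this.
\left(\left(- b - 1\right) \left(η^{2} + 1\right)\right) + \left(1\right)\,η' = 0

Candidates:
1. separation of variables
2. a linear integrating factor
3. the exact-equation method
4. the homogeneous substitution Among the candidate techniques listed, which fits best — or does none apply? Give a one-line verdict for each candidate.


Diagnosis: separation of variables — one side of the product carries the independent variable, the other the unknown — the textbook separation shape.
- separation of variables — applies; the problem has the shape this method handles.
- a linear integrating factor: the unknown enters nonlinearly (through a power, a denominator, or a transcendental function), which the linear integrating-factor recipe cannot absorb as-is — any repair would come from a preliminary substitution, not the factor.
- the exact-equation method — the cross partial derivatives disagree, so no single potential exists.
- the homogeneous substitution: the slope does not depend on the ratio of the variables alone.


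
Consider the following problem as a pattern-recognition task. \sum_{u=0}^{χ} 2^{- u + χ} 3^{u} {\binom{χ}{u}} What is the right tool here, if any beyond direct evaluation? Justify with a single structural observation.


Verdict: the binomial theorem — the summand is term u of a binomial expansion in 3 and 2; the whole sum is a single power.


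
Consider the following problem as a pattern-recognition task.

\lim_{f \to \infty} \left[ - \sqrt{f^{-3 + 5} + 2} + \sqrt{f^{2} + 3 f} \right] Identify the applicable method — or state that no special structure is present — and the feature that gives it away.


Technique: conjugate multiplication — the difference \sqrt{f^{2} + 3 f} - \sqrt{f^{-3 + 5} + 2} is an ∞ − ∞ stalemate; its conjugate partner breaks the tie.


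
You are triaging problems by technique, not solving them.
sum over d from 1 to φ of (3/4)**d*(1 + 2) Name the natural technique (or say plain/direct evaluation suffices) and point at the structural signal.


Technique: the geometric series formula — each term is 3/4 times the previous one, so the geometric-series formula applies directly.


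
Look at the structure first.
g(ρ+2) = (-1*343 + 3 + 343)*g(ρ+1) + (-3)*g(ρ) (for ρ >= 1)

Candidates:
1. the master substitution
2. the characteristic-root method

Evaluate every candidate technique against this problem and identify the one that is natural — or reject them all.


Technique: the characteristic-root method — constant coefficients and linearity mean the ansatz r^ρ reduces it to solving the characteristic polynomial.
- the master substitution: there is no divide-the-index recursive argument.
- the characteristic-root method — applicable, and directly so.


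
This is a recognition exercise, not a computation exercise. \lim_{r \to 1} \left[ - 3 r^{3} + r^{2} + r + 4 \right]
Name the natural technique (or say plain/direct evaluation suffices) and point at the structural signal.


Verdict: no special technique — no zero denominators, no indeterminate clash at 1 — substitute and read off the value.


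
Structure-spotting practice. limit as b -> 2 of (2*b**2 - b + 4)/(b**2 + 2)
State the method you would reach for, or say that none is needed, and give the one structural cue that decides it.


Method: no special technique — no zero denominators, no indeterminate clash at 2 — substitute and read off the value.


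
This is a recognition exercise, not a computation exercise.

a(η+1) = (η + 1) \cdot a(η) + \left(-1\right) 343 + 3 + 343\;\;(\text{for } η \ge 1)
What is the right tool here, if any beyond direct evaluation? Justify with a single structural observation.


Method: a summation factor — one step of memory with a weight η + 1 that changes as the index grows — the summation-factor construction is built for this.


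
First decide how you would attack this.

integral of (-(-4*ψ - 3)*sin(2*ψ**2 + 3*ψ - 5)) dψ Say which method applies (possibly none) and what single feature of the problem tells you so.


Best approach: u-substitution — collected, the integrand has one factor that is, up to a constant, the derivative of an inner expression the rest depends on — substitute for that inner expression.


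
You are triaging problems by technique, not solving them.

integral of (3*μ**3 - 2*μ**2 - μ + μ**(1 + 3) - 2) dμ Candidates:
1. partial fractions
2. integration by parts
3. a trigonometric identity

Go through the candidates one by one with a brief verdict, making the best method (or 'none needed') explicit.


Diagnosis: no special technique — a term-by-term power-rule job in μ; no substitution or rearrangement earns its keep here.
- partial fractions: there is no rational-function structure to decompose.
- integration by parts: splitting off a factor buys nothing — the integrand integrates directly without parts.
- a trigonometric identity — there is no trigonometric structure at all — the integrand carries no sine or cosine to rewrite.


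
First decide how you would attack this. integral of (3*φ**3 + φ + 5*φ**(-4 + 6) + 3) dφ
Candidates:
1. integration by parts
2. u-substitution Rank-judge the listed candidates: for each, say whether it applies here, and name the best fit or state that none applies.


Diagnosis: no special technique — the integrand is a sum of constant multiples of powers of φ — integrate term by term.
- integration by parts — splitting off a factor buys nothing — the integrand integrates directly without parts.
- u-substitution — no substitution does more than relabel what direct integration already handles.


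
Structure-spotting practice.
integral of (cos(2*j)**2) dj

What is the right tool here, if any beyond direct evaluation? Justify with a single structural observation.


Technique: a trigonometric identity — cos(2*j)**2 is an even power — the power-reduction identity rewrites it into first-degree cosines.


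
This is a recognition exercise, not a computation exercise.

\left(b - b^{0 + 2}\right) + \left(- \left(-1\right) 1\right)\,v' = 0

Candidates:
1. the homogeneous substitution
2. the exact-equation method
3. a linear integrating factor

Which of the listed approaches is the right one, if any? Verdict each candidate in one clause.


Diagnosis: no special technique — the slope is a pure function of b; integrate both sides and be done.
- the homogeneous substitution: solved for the derivative, the right side changes under joint scaling of the two variables.
- the exact-equation method: the unknown never enters the equation — exactness holds emptily, with nothing for the method to add.
- a linear integrating factor — with the unknown absent the integrating factor is a formality; direct integration is the working structure.


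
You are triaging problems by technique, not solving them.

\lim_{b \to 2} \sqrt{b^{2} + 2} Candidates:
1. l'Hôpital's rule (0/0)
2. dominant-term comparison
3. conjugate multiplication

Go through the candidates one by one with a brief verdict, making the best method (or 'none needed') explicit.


Diagnosis: no special technique — the expression is continuous at 2 — substitute and evaluate; no indeterminate form appears.
- l'Hôpital's rule (0/0): evaluation at the point is determinate, so the rule has nothing to repair.
- dominant-term comparison: this limit is not decided by comparing leading-term growth at infinity.
- conjugate multiplication — no difference of divergent radicals appears, so rationalizing has nothing to cancel.


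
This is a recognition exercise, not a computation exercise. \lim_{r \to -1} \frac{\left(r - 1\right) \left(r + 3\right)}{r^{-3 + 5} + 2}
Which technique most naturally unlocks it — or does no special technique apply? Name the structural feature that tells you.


Method: no special technique — the expression is continuous at the evaluation point — substitute directly; no indeterminate form appears.


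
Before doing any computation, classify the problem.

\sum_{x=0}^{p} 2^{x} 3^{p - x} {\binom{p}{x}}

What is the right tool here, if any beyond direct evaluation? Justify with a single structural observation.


Verdict: the binomial theorem — {\binom{p}{x}} weighting matched powers of 2 and 3 is the expanded form of (2 + 3)^p — fold it back up.


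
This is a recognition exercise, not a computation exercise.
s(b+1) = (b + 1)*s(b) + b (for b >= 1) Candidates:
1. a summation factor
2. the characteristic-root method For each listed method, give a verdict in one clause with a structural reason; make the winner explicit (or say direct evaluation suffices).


Technique: a summation factor — first-order linear but the coefficient b + 1 moves with the index — divide by the cumulative product and telescope.
- a summation factor: yes, a natural case for it.
- the characteristic-root method: an index-dependent weight blocks the pure exponential ansatz.


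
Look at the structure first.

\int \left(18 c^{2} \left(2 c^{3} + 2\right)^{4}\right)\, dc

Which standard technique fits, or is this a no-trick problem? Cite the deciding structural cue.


Method: u-substitution — collected, the integrand has one factor that is, up to a constant, the derivative of an inner expression the rest depends on — substitute for that inner expression. Nothing stops a full expansion here — the substitution simply spares the algebra.


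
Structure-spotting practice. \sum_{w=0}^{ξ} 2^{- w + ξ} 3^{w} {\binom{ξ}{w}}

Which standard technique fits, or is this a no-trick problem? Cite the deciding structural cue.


Technique: the binomial theorem — the summand is term w of a binomial expansion in 3 and 2; the whole sum is a single power.


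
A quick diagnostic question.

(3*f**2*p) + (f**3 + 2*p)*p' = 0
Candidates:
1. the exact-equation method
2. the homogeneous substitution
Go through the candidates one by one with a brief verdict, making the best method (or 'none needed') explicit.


Diagnosis: the exact-equation method — the compatibility test passes: the p-derivative of 3*f**2*p matches the f-derivative of f**3 + 2*p, so integrate a potential.
- the exact-equation method: applies; the problem has the shape this method handles.
- the homogeneous substitution: solved for the derivative, the right side changes under joint scaling of the two variables.


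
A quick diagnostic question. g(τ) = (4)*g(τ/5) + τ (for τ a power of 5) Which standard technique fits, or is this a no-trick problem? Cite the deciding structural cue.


Technique: the master substitution — recursion at τ/5 is multiplicative in the index; logarithmic reindexing via τ = 5^m linearizes it.


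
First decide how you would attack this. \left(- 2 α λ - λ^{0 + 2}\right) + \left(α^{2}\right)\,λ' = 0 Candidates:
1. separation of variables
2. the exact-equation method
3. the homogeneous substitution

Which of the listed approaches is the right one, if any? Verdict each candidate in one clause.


Best approach: the homogeneous substitution — scaling α and λ together leaves the slope fixed — it depends only on λ/α, so substitute the ratio. A Bernoulli substitution is a fair alternative on this equation directly; the homogeneous reading takes it as given.
- separation of variables: no algebra isolates the independent variable on one side and the unknown on the other.
- the exact-equation method — no potential function has this form as its differential, as written.
- the homogeneous substitution — applies; the problem has the shape this method handles.


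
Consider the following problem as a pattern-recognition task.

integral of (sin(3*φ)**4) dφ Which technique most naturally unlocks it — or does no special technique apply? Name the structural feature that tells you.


Best approach: a trigonometric identity — sin(3*φ)**4 calls for power reduction: rewrite via double angles before any antiderivative is attempted.


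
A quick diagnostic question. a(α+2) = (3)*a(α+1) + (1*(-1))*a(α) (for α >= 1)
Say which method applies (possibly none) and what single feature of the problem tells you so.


Verdict: the characteristic-root method — constant coefficients and linearity mean the ansatz r^α reduces it to solving the characteristic polynomial.


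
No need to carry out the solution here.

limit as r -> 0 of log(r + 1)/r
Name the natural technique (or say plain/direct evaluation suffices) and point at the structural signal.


Best approach: l'Hôpital's rule (0/0) — plug in 0: top and bottom both hit zero, so differentiate each and retry. Known elementary limits would finish this too — the rule just bypasses the case analysis.


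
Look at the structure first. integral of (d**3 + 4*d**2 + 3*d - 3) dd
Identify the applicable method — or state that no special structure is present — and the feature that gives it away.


Verdict: no special technique — scan for structure and find none: constant multiples of powers of d, integrate directly.


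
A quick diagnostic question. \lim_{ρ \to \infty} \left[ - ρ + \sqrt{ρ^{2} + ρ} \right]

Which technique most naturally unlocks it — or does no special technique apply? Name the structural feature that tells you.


Diagnosis: conjugate multiplication — two divergent pieces with a minus sign between them and a radical in the mix: rationalize \sqrt{ρ^{2} + ρ} - ρ before any limit law applies.


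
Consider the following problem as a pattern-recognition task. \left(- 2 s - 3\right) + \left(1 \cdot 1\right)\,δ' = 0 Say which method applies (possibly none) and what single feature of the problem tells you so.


Verdict: no special technique — the slope is a pure function of s; integrate both sides and be done.


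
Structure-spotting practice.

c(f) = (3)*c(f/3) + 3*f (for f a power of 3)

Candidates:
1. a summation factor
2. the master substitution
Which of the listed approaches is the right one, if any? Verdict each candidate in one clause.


Technique: the master substitution — the argument shrinks by the factor 3, so measure the index on a logarithmic scale and the recursion becomes a shift.
- a summation factor: the recursion divides its index rather than shifting it — there is no previous-term chain for a summation factor to telescope.
- the master substitution: yes, a natural case for it.


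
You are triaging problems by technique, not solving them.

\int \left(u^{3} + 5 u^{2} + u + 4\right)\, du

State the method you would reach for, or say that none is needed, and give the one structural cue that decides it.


Diagnosis: no special technique — a term-by-term power-rule job in u; no substitution or rearrangement earns its keep here.


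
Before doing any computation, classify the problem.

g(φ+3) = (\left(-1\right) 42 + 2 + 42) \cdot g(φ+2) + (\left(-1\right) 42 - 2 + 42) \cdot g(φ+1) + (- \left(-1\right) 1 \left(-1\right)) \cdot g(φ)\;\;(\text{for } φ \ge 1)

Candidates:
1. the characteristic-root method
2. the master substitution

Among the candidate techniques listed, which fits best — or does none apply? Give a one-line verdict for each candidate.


Best approach: the characteristic-root method — try a geometric ansatz r^φ: constant coefficients turn the recurrence into one polynomial equation in r.
- the characteristic-root method: yes — fits the structure here.
- the master substitution: with no divided-index recursive call, reindexing by powers of a base buys nothing.


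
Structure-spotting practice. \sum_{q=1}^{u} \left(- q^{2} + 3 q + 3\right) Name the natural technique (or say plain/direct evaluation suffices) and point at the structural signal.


Technique: no special technique — the sum is polynomial through and through; closed forms for each power of q finish it directly.


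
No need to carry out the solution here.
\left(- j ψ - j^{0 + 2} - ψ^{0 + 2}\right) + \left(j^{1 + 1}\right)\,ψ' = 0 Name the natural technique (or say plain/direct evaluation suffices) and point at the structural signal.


Method: the homogeneous substitution — the slope is degree-zero homogeneous: the ratio substitution v = ψ/j collapses it.


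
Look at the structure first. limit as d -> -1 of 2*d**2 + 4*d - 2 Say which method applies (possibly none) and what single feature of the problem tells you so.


Verdict: no special technique — no zero denominators, no indeterminate clash at -1 — substitute and read off the value.


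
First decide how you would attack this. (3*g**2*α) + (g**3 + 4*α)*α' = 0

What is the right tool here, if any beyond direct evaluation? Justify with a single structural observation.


Method: the exact-equation method — the mixed-partials test passes for 3*g**2*α and g**3 + 4*α, so a potential function exists as presented.


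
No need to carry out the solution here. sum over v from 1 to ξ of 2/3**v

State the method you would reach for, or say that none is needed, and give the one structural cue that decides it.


Method: the geometric series formula — consecutive terms stand in a fixed index-free ratio — the geometric sum formula closes it.


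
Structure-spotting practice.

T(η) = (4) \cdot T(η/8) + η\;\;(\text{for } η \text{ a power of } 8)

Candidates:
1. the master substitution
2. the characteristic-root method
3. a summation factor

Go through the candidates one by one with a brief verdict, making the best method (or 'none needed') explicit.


Technique: the master substitution — treat m = log base 8 of η as the new clock: one recursion step advances m by one while η scales by 8.
- the master substitution — yes, a natural case for it.
- the characteristic-root method — a divided-index call is not the fixed-shift linear shape that characteristic roots solve.
- a summation factor — a divided-index call is outside the fixed-shift first-order family a summation factor normalizes.


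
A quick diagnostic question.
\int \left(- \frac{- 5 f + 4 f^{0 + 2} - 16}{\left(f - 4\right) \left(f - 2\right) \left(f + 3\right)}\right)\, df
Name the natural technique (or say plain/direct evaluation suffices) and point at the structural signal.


Verdict: partial fractions — the bottom factors while the top stays lower-degree — split into simple fractions and integrate piece by piece.


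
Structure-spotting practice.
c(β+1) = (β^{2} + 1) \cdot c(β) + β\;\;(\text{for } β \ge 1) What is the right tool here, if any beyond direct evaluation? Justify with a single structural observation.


Verdict: a summation factor — an index-dependent multiplier β^{2} + 1 rules out characteristic roots; a summation factor converts it to a pure difference.


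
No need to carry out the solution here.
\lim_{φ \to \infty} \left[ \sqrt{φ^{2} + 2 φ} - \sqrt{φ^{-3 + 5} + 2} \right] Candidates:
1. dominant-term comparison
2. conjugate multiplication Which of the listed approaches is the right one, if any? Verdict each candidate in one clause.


Best approach: conjugate multiplication — an infinity-minus-infinity difference with a surviving radical — multiply by the conjugate to cancel the divergence.
- dominant-term comparison — no dominant power emerges to decide the limit by degree comparison.
- conjugate multiplication — applies; the problem has the shape this method handles.


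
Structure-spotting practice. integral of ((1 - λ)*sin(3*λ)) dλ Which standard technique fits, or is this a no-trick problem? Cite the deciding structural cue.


Diagnosis: integration by parts — 1 - λ dies after finitely many derivatives while sin(3*λ) cycles under integration — the tabular/parts setup.


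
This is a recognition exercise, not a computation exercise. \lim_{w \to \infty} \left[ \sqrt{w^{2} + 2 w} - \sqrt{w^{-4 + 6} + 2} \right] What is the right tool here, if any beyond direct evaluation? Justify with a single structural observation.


Diagnosis: conjugate multiplication — neither \sqrt{w^{2} + 2 w} nor \sqrt{w^{-4 + 6} + 2} converges alone, so rewrite their difference as a conjugate-rationalized quotient first.


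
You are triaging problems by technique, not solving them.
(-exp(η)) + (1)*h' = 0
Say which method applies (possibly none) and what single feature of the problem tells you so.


Method: no special technique — with h absent the equation is not coupled at all: direct integration in η.


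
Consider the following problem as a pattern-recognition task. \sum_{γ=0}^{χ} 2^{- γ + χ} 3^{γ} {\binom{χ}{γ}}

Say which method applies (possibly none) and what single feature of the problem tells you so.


Diagnosis: the binomial theorem — terms weighting {\binom{χ}{γ}} against matched powers of 3 and 2 reassemble into (3 + 2)^χ by the binomial theorem.


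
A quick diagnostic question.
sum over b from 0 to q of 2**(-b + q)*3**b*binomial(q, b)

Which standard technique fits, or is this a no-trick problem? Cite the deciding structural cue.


Best approach: the binomial theorem — the summand is term b of a binomial expansion in 3 and 2; the whole sum is a single power.


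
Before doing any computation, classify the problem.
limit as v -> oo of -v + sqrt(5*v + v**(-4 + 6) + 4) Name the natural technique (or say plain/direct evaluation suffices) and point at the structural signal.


Diagnosis: conjugate multiplication — the ∞ − ∞ radical form is the exact trigger for the conjugate maneuver.


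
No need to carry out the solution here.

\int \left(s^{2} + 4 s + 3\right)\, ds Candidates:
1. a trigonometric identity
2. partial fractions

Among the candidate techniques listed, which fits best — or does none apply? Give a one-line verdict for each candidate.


Verdict: no special technique — the integrand is a sum of constant multiples of powers of s — integrate term by term.
- a trigonometric identity: no sine or cosine appears, so there is nothing for a trigonometric identity to act on.
- partial fractions — the expression is not a ratio of polynomials that decomposes further.


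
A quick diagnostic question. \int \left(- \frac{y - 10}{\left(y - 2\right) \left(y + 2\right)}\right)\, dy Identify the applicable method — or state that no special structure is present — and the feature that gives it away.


Best approach: partial fractions — the bottom factors while the top stays lower-degree — split into simple fractions and integrate piece by piece.


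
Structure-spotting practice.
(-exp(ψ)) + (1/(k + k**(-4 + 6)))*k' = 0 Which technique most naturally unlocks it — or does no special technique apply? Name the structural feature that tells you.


Method: separation of variables — solved for the derivative, the right side splits multiplicatively into a function of each variable alone — divide and integrate each side. This doubles as a Bernoulli equation in the unknown as written; dividing and integrating works on it directly.


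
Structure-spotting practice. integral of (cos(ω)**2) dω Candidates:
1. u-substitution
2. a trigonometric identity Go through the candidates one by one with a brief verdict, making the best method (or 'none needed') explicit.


Diagnosis: a trigonometric identity — an even power like cos(ω)**2 flattens under the half-angle identity into first-degree cosines you can integrate directly.
- u-substitution — no subexpression of the integrand pairs with its own derivative as a factor — individual terms may offer their own substitutions, but any change of variable covering the whole integral would have to be constructed from outside the expression.
- a trigonometric identity — applicable, and directly so.


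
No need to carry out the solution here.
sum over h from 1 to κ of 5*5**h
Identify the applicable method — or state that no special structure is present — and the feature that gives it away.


Verdict: the geometric series formula — the ratio of consecutive terms is the constant 5, independent of the index — a geometric sum.


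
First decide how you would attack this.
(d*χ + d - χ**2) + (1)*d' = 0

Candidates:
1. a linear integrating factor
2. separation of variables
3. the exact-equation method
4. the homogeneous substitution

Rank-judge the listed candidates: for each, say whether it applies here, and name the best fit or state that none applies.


Best approach: a linear integrating factor — linear in the unknown with genuine forcing: multiply through by the exponential of the integrated coefficient and the left side closes into one derivative.
- a linear integrating factor: applicable, and directly so.
- separation of variables: the two dependences are entangled, not a clean product of one-variable pieces.
- the exact-equation method: the cross partial derivatives disagree, so no single potential exists.
- the homogeneous substitution: the slope is not a function of the ratio of the variables alone.


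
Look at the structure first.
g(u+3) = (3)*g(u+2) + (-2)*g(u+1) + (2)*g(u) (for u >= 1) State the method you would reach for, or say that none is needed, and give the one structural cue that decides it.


Method: the characteristic-root method — try a geometric ansatz r^u: constant coefficients turn the recurrence into one polynomial equation in r.


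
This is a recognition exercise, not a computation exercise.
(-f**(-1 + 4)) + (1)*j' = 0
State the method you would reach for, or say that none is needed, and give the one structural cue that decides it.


Best approach: no special technique — the slope is a pure function of f; integrate both sides and be done.


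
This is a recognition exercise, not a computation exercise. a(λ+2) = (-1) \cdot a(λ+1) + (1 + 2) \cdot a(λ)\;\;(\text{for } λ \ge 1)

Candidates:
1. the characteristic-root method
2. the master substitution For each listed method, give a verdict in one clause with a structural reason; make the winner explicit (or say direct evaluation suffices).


Technique: the characteristic-root method — linear, homogeneous, constant coefficients: solutions of the form r^λ exist — find the roots of the characteristic polynomial.
- the characteristic-root method — applies; the problem has the shape this method handles.
- the master substitution: the recursive argument is a shift of the index, not a fixed fraction of it.


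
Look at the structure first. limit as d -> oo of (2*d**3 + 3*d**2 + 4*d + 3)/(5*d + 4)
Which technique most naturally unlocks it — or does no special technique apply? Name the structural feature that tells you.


Technique: dominant-term comparison — growth-rate triage: the leading powers of d decide the limit, everything else is noise. Viewed as a single quotient this is an ∞/∞ form — an at-infinity application of l'Hôpital's rule would also resolve it; comparing leading growth reads the answer without differentiating.


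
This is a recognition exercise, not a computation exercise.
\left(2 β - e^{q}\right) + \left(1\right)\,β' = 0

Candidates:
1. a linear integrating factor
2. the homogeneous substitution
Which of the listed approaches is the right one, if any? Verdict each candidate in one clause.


Best approach: a linear integrating factor — linear in the unknown with genuine forcing: multiply through by the exponential of the integrated coefficient and the left side closes into one derivative.
- a linear integrating factor — yes — fits the structure here.
- the homogeneous substitution — rescaling both variables together changes the slope, so no ratio substitution collapses it.


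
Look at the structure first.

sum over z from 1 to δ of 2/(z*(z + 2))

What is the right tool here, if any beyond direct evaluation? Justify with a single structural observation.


Diagnosis: telescoping — poles of 2/(z*(z + 2)) differ by an integer, the telltale of a telescoping partial-fraction sum.


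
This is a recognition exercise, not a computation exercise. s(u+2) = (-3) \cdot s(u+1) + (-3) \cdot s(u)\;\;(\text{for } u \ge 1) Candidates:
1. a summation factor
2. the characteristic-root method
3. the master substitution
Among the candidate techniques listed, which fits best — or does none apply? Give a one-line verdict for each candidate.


Method: the characteristic-root method — constant coefficients and linearity mean the ansatz r^u reduces it to solving the characteristic polynomial.
- a summation factor — the recurrence reaches back more than one step, outside the first-order family a summation factor normalizes.
- the characteristic-root method: applies; the problem has the shape this method handles.
- the master substitution: this is shift-type recursion, outside the divide-and-conquer template.


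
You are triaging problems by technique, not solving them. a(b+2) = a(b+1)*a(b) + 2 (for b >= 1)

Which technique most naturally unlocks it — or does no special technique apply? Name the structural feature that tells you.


Method: no special technique — the unknown sequence enters the update nonlinearly, so no linear method fits the recurrence as written — direct iteration remains.


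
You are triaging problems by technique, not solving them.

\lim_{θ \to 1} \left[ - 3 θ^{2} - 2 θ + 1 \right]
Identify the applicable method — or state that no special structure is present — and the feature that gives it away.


Method: no special technique — no zero denominators, no indeterminate clash at 1 — substitute and read off the value.


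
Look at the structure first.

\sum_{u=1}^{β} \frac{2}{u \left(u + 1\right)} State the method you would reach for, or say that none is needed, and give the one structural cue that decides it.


Best approach: telescoping — \frac{2}{u \left(u + 1\right)} hides a difference of shifted reciprocals — decompose it and the middle of the sum vanishes.


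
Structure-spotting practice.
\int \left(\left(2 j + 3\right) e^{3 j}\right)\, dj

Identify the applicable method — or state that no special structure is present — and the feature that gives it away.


Method: integration by parts — 2 j + 3 dies after finitely many derivatives while e^{3 j} cycles under integration — the tabular/parts setup.


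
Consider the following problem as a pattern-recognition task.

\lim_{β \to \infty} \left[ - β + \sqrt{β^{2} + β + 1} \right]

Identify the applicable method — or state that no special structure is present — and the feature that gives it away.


Technique: conjugate multiplication — the ∞ − ∞ radical form is the exact trigger for the conjugate maneuver.


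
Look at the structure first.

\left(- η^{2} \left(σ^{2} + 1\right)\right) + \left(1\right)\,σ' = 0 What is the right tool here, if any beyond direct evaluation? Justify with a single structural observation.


Best approach: separation of variables — the derivative equals a pure function of η (namely η^{2}) times a pure function of σ (namely σ^{2} + 1); divide and integrate each side.


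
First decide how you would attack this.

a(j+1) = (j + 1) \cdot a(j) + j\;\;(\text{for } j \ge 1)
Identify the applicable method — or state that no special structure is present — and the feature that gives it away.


Best approach: a summation factor — rescale the sequence by the product of the weights j + 1 so far — the recurrence collapses to a plain running sum.


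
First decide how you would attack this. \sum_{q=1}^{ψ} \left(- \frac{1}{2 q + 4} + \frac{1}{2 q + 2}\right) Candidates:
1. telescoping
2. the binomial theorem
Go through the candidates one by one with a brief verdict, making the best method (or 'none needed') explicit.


Best approach: telescoping — a difference of consecutive values of one function (\frac{1}{2 q + 2} at one index and the next) — telescoping by construction.
- telescoping: applies; the problem has the shape this method handles.
- the binomial theorem: no binomial coefficients pair with matched powers.


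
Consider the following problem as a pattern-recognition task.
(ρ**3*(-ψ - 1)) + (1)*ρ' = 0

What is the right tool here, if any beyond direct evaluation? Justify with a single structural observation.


Method: separation of variables — all dependence on the two variables factors apart, the defining separable shape.


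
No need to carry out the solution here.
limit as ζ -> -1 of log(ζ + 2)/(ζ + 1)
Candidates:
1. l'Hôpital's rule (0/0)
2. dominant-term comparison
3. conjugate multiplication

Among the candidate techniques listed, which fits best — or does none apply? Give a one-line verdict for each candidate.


Verdict: l'Hôpital's rule (0/0) — both numerator and denominator vanish at -1: the genuine 0/0 indeterminate that l'Hôpital exists for. One could equally expand both pieces locally and compare leading terms; the rule does that in one stroke.
- l'Hôpital's rule (0/0) — a fit — the right tool for this form.
- dominant-term comparison: this is not a rational comparison of growth rates at infinity.
- conjugate multiplication: no divergent radical difference is present for a conjugate pair to cancel.


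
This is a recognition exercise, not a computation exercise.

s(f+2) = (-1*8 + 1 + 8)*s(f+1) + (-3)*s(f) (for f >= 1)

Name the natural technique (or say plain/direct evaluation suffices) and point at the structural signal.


Best approach: the characteristic-root method — no index-dependence in the weights and nothing inhomogeneous: classic characteristic-equation setup.


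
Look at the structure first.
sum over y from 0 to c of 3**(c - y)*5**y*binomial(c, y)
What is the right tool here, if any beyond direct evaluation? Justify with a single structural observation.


Verdict: the binomial theorem — terms weighting binomial(c, y) against matched powers of 5 and 3 reassemble into (5 + 3)^c by the binomial theorem.


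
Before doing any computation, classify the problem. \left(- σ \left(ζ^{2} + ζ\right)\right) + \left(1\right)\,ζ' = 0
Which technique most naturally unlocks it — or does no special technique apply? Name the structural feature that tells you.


Best approach: separation of variables — the slope splits multiplicatively: σ carrying all σ-dependence times ζ^{2} + ζ carrying all ζ-dependence — separate and integrate. A Bernoulli substitution applies to this equation as given; separation takes the same equation in its displayed form.


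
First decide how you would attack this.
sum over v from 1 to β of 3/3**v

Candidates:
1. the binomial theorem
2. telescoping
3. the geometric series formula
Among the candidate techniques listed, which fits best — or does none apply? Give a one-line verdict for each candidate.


Technique: the geometric series formula — consecutive terms stand in a fixed index-free ratio — the geometric sum formula closes it.
- the binomial theorem — no binomial coefficients pair up with complementary powers here.
- telescoping — the terms as presented offer no neighboring cancellation — a telescoping rewrite may exist, but the displayed structure does not hand one over.
- the geometric series formula: yes — fits the structure here.


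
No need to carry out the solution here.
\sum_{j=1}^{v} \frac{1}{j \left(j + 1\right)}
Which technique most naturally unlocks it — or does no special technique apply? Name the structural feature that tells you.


Method: telescoping — one partial-fraction pass turns \frac{1}{j \left(j + 1\right)} into a shifted difference, and shifted differences telescope.


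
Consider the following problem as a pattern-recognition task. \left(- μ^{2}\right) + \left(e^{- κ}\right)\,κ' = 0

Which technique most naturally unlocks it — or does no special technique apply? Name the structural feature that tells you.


Technique: separation of variables — all dependence on the two variables factors apart, the defining separable shape. The equation is exact as it stands too — a potential function exists — though separation reads the split structure directly.


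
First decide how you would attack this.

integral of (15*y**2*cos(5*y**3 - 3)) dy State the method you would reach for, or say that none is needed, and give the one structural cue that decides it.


Best approach: u-substitution — everything non-trivial happens through the inner expression 5*y**3 - 3, and its derivative accounts for the remaining factor up to a constant, so set u = 5*y**3 - 3.


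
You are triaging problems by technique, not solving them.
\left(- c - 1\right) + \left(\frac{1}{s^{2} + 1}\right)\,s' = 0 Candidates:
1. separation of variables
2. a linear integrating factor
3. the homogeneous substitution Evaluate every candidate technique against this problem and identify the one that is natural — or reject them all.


Method: separation of variables — one side of the product carries the independent variable, the other the unknown — the textbook separation shape.
- separation of variables: applies; the problem has the shape this method handles.
- a linear integrating factor — a nonlinear term in the unknown puts this outside the integrating-factor template.
- the homogeneous substitution: solved for the derivative, the right side changes under joint scaling of the two variables.


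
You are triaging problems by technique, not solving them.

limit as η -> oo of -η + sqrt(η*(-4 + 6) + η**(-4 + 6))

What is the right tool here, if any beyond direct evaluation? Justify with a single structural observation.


Method: conjugate multiplication — both pieces blow up but their difference is finite; the conjugate trick rationalizes sqrt(η*(-4 + 6) + η**(-4 + 6)) - η.


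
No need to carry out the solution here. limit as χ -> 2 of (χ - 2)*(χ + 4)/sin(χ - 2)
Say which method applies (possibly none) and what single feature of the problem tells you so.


Technique: l'Hôpital's rule (0/0) — numerator and denominator both vanish at 2 — a genuine 0/0 form, which is exactly when l'Hôpital applies. Expanding numerator and denominator to first order gives the same value — the rule automates exactly that.


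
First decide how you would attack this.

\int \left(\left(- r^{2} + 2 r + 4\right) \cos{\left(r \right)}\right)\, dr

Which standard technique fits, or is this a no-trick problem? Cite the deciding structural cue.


Technique: integration by parts — a polynomial factor - r^{2} + 2 r + 4 multiplies \cos{\left(r \right)}; differentiating - r^{2} + 2 r + 4 lowers its degree while \cos{\left(r \right)} integrates cleanly, so parts wins.


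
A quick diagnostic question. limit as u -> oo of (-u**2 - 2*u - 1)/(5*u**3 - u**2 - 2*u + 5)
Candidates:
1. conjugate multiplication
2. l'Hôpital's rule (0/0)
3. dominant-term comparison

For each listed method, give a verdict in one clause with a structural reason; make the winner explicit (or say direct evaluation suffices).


Verdict: dominant-term comparison — at large u only the top-degree terms survive; compare the leading terms and the limit falls out.
- conjugate multiplication — no difference of divergent radicals appears, so rationalizing has nothing to cancel.
- l'Hôpital's rule (0/0): no 0/0 form appears: written as one quotient, top and bottom both grow without bound, and the ratio is decided by their leading terms.
- dominant-term comparison — applicable, and directly so.


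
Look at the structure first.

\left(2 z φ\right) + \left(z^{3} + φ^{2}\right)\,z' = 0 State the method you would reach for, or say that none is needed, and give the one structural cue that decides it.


Best approach: the exact-equation method — the cross partial derivatives of 2 z φ and z^{3} + φ^{2} agree, so the left side is the total differential of one potential in φ and z.
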